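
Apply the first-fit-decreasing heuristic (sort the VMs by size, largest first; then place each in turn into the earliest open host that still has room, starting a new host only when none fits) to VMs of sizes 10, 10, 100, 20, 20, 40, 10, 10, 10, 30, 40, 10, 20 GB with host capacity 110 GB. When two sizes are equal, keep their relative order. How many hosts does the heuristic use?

3

Sorted descending: 100, 40, 40, 30, 20, 20, 20, 10, 10, 10, 10, 10, 10.
  100 → host 1 (new)  [load 100/110]
  40 → host 2 (new)  [load 40/110]
  40 → host 2  [load 80/110]
  30 → host 2  [load 110/110]
  20 → host 3 (new)  [load 20/110]
  20 → host 3  [load 40/110]
  20 → host 3  [load 60/110]
  10 → host 1  [load 110/110]
  10 → host 3  [load 70/110]
  10 → host 3  [load 80/110]
  10 → host 3  [load 90/110]
  10 → host 3  [load 100/110]
  10 → host 3  [load 110/110]
3 hosts opened.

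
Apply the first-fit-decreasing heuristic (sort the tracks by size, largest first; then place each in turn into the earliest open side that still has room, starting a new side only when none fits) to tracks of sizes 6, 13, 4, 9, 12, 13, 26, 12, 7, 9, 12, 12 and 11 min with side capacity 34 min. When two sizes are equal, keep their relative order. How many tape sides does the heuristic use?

5

Sorted descending: 26, 13, 13, 12, 12, 12, 12, 11, 9, 9, 7, 6, 4.
  26 → side 1 (new)  [load 26/34]
  13 → side 2 (new)  [load 13/34]
  13 → side 2  [load 26/34]
  12 → side 3 (new)  [load 12/34]
  12 → side 3  [load 24/34]
  12 → side 4 (new)  [load 12/34]
  12 → side 4  [load 24/34]
  11 → side 5 (new)  [load 11/34]
  9 → side 3  [load 33/34]
  9 → side 4  [load 33/34]
  7 → side 1  [load 33/34]
  6 → side 2  [load 32/34]
  4 → side 5  [load 15/34]
5 tape sides opened.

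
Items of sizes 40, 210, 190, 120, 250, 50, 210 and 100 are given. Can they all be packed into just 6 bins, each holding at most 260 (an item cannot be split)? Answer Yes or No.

A valid assignment using 5 bins:
  bin 1: 250 = 250
  bin 2: 210 + 50 = 260
  bin 3: 210 + 40 = 250
  bin 4: 190 = 190
  bin 5: 120 + 100 = 220
That uses only 5 ≤ 6, so 6 bins are enough.

Yes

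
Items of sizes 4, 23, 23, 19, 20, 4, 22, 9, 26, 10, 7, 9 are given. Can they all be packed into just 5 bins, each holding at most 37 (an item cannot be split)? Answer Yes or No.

Total = 176; ⌈176/37⌉ = 5.
6 items each exceed half the capacity and cannot share a bin, forcing at least 6 bins.
At least 6 bins are required, but only 5 are allowed.

No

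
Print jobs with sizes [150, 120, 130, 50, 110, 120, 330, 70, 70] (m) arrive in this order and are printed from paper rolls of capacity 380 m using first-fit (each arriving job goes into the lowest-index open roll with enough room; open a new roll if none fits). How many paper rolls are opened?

  150 → roll 1 (new)  [load 150/380]
  120 → roll 1  [load 270/380]
  130 → roll 2 (new)  [load 130/380]
  50 → roll 1  [load 320/380]
  110 → roll 2  [load 240/380]
  120 → roll 2  [load 360/380]
  330 → roll 3 (new)  [load 330/380]
  70 → roll 4 (new)  [load 70/380]
  70 → roll 4  [load 140/380]
4 paper rolls opened.

4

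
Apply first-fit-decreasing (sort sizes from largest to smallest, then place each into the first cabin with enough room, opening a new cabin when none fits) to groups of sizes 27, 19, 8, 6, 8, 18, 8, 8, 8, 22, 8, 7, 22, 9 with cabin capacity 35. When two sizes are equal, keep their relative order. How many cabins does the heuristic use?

Sorted descending: 27, 22, 22, 19, 18, 9, 8, 8, 8, 8, 8, 8, 7, 6.
  27 → cabin 1 (new)  [load 27/35]
  22 → cabin 2 (new)  [load 22/35]
  22 → cabin 3 (new)  [load 22/35]
  19 → cabin 4 (new)  [load 19/35]
  18 → cabin 5 (new)  [load 18/35]
  9 → cabin 2  [load 31/35]
  8 → cabin 1  [load 35/35]
  8 → cabin 3  [load 30/35]
  8 → cabin 4  [load 27/35]
  8 → cabin 4  [load 35/35]
  8 → cabin 5  [load 26/35]
  8 → cabin 5  [load 34/35]
  7 → cabin 6 (new)  [load 7/35]
  6 → cabin 6  [load 13/35]
6 cabins opened.

6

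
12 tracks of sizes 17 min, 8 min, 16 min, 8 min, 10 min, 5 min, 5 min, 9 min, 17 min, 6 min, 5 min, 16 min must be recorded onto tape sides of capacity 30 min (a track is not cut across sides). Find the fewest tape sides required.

Total = 17 + 17 + 16 + 16 + 10 + 9 + 8 + 8 + 6 + 5 + 5 + 5 = 122 min.
Lower bound: ⌈122/30⌉ = 5 tape sides.
A packing using 5 tape sides:
  side 1: 17 + 10 = 27
  side 2: 17 + 9 = 26
  side 3: 16 + 8 + 6 = 30
  side 4: 16 + 8 + 5 = 29
  side 5: 5 + 5 = 10
This matches the lower bound, so 5 is optimal.

5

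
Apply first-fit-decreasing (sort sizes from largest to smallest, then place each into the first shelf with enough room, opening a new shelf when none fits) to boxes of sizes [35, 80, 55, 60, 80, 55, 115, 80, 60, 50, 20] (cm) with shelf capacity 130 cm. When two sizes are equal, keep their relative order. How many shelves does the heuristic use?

Sorted descending: 115, 80, 80, 80, 60, 60, 55, 55, 50, 35, 20.
  115 → shelf 1 (new)  [load 115/130]
  80 → shelf 2 (new)  [load 80/130]
  80 → shelf 3 (new)  [load 80/130]
  80 → shelf 4 (new)  [load 80/130]
  60 → shelf 5 (new)  [load 60/130]
  60 → shelf 5  [load 120/130]
  55 → shelf 6 (new)  [load 55/130]
  55 → shelf 6  [load 110/130]
  50 → shelf 2  [load 130/130]
  35 → shelf 3  [load 115/130]
  20 → shelf 4  [load 100/130]
6 shelves opened.

6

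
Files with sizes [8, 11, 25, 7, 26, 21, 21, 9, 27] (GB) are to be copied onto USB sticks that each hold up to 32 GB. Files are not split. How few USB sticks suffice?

Total = 27 + 26 + 25 + 21 + 21 + 11 + 9 + 8 + 7 = 155 GB.
Lower bound: ⌈155/32⌉ = 5 USB sticks.
A packing using 6 USB sticks:
  USB stick 1: 27 = 27
  USB stick 2: 26 = 26
  USB stick 3: 25 + 7 = 32
  USB stick 4: 21 + 11 = 32
  USB stick 5: 21 + 9 = 30
  USB stick 6: 8 = 8
No arrangement into 5 USB sticks stays within capacity, so 6 is optimal.

6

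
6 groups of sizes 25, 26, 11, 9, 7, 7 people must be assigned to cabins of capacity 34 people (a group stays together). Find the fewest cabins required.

Total = 26 + 25 + 11 + 9 + 7 + 7 = 85 people.
Lower bound: ⌈85/34⌉ = 3 cabins.
A packing using 3 cabins:
  cabin 1: 26 + 7 = 33
  cabin 2: 25 + 9 = 34
  cabin 3: 11 + 7 = 18
This matches the lower bound, so 3 is optimal.

3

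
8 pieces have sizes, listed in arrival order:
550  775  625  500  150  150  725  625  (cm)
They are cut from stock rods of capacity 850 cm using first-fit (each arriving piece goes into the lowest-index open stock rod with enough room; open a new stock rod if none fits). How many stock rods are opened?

6

  550 → stock rod 1 (new)  [load 550/850]
  775 → stock rod 2 (new)  [load 775/850]
  625 → stock rod 3 (new)  [load 625/850]
  500 → stock rod 4 (new)  [load 500/850]
  150 → stock rod 1  [load 700/850]
  150 → stock rod 1  [load 850/850]
  725 → stock rod 5 (new)  [load 725/850]
  625 → stock rod 6 (new)  [load 625/850]
6 stock rods opened.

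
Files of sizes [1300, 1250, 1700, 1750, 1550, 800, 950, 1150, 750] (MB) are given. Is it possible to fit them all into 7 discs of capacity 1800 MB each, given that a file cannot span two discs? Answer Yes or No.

No

Total = 11200 MB; ⌈11200/1800⌉ = 7.
The bound of 7 does not rule out 7, but exhaustive search shows no assignment into 7 discs of capacity 1800 MB exists — the minimum is 8.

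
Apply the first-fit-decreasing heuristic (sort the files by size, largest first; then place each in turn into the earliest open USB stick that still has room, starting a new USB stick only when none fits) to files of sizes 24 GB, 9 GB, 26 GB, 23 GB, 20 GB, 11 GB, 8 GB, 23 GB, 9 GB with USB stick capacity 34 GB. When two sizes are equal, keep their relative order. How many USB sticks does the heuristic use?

5

Sorted descending: 26, 24, 23, 23, 20, 11, 9, 9, 8.
  26 → USB stick 1 (new)  [load 26/34]
  24 → USB stick 2 (new)  [load 24/34]
  23 → USB stick 3 (new)  [load 23/34]
  23 → USB stick 4 (new)  [load 23/34]
  20 → USB stick 5 (new)  [load 20/34]
  11 → USB stick 3  [load 34/34]
  9 → USB stick 2  [load 33/34]
  9 → USB stick 4  [load 32/34]
  8 → USB stick 1  [load 34/34]
5 USB sticks opened.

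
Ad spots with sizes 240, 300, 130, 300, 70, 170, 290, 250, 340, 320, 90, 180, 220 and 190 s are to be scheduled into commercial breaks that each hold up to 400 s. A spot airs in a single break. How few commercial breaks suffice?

9

Total = 340 + 320 + 300 + 300 + 290 + 250 + 240 + 220 + 190 + 180 + 170 + 130 + 90 + 70 = 3090 s.
Lower bound: ⌈3090/400⌉ = 8 commercial breaks.
A packing using 9 commercial breaks:
  break 1: 340 = 340
  break 2: 320 + 70 = 390
  break 3: 300 + 90 = 390
  break 4: 300 = 300
  break 5: 290 = 290
  break 6: 250 + 130 = 380
  break 7: 240 = 240
  break 8: 220 + 180 = 400
  break 9: 190 + 170 = 360
No arrangement into 8 commercial breaks stays within capacity, so 9 is optimal.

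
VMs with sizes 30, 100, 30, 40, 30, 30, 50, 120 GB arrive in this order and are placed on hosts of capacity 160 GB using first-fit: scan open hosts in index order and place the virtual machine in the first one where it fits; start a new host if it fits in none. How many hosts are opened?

  30 → host 1 (new)  [load 30/160]
  100 → host 1  [load 130/160]
  30 → host 1  [load 160/160]
  40 → host 2 (new)  [load 40/160]
  30 → host 2  [load 70/160]
  30 → host 2  [load 100/160]
  50 → host 2  [load 150/160]
  120 → host 3 (new)  [load 120/160]
3 hosts opened.

3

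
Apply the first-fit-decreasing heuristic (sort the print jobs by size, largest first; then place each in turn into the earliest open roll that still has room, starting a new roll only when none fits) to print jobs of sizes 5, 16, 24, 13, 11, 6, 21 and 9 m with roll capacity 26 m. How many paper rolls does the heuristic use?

Sorted descending: 24, 21, 16, 13, 11, 9, 6, 5.
  24 → roll 1 (new)  [load 24/26]
  21 → roll 2 (new)  [load 21/26]
  16 → roll 3 (new)  [load 16/26]
  13 → roll 4 (new)  [load 13/26]
  11 → roll 4  [load 24/26]
  9 → roll 3  [load 25/26]
  6 → roll 5 (new)  [load 6/26]
  5 → roll 2  [load 26/26]
5 paper rolls opened.

5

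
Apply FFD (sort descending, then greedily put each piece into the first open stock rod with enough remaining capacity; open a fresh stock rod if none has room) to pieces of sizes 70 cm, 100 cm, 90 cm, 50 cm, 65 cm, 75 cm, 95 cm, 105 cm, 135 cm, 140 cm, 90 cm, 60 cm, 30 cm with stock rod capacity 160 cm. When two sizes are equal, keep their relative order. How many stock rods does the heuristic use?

8

Sorted descending: 140, 135, 105, 100, 95, 90, 90, 75, 70, 65, 60, 50, 30.
  140 → stock rod 1 (new)  [load 140/160]
  135 → stock rod 2 (new)  [load 135/160]
  105 → stock rod 3 (new)  [load 105/160]
  100 → stock rod 4 (new)  [load 100/160]
  95 → stock rod 5 (new)  [load 95/160]
  90 → stock rod 6 (new)  [load 90/160]
  90 → stock rod 7 (new)  [load 90/160]
  75 → stock rod 8 (new)  [load 75/160]
  70 → stock rod 6  [load 160/160]
  65 → stock rod 5  [load 160/160]
  60 → stock rod 4  [load 160/160]
  50 → stock rod 3  [load 155/160]
  30 → stock rod 7  [load 120/160]
8 stock rods opened.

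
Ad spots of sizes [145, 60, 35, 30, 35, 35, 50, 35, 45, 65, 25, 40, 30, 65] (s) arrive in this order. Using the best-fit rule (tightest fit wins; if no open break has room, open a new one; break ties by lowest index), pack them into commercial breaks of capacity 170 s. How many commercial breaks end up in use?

5

  145 → break 1 (new)  [load 145/170]
  60 → break 2 (new)  [load 60/170]
  35 → break 2  [load 95/170]
  30 → break 2  [load 125/170]
  35 → break 2  [load 160/170]
  35 → break 3 (new)  [load 35/170]
  50 → break 3  [load 85/170]
  35 → break 3  [load 120/170]
  45 → break 3  [load 165/170]
  65 → break 4 (new)  [load 65/170]
  25 → break 1  [load 170/170]
  40 → break 4  [load 105/170]
  30 → break 4  [load 135/170]
  65 → break 5 (new)  [load 65/170]
5 commercial breaks opened.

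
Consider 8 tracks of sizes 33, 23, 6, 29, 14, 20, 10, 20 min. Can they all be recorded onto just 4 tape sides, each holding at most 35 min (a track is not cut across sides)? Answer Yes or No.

No

Total = 155 min; ⌈155/35⌉ = 5.
At least 5 tape sides are required, but only 4 are allowed.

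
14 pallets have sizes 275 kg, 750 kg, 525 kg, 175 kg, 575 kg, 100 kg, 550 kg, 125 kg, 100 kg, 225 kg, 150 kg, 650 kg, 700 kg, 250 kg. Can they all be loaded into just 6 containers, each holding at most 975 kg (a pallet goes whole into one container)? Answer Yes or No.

Yes

A valid assignment using 6 containers:
  container 1: 750 + 225 = 975
  container 2: 700 + 275 = 975
  container 3: 650 + 250 = 900
  container 4: 575 + 175 + 150 = 900
  container 5: 550 + 125 + 100 + 100 = 875
  container 6: 525 = 525
Every load is within 975 kg, so 6 containers suffice.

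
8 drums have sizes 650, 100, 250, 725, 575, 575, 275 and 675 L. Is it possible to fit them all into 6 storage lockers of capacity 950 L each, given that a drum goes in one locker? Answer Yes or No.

A valid assignment using 5 storage lockers:
  locker 1: 725 + 100 = 825
  locker 2: 675 + 275 = 950
  locker 3: 650 + 250 = 900
  locker 4: 575 = 575
  locker 5: 575 = 575
That uses only 5 ≤ 6, so 6 storage lockers are enough.

Yes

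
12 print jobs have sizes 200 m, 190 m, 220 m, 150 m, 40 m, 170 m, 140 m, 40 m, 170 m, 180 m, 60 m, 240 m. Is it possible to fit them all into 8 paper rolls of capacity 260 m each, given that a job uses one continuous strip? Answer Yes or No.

Total = 1800 m; ⌈1800/260⌉ = 7.
9 print jobs each exceed half the capacity and cannot share a roll, forcing at least 9 paper rolls.
At least 9 paper rolls are required, but only 8 are allowed.

No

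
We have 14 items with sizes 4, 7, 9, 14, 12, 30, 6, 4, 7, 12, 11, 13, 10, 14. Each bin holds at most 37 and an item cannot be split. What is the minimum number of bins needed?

Total = 30 + 14 + 14 + 13 + 12 + 12 + 11 + 10 + 9 + 7 + 7 + 6 + 4 + 4 = 153.
Lower bound: ⌈153/37⌉ = 5 bins.
A packing using 5 bins:
  bin 1: 30 + 7 = 37
  bin 2: 14 + 14 + 9 = 37
  bin 3: 13 + 12 + 12 = 37
  bin 4: 11 + 10 + 7 + 6 = 34
  bin 5: 4 + 4 = 8
This matches the lower bound, so 5 is optimal.

5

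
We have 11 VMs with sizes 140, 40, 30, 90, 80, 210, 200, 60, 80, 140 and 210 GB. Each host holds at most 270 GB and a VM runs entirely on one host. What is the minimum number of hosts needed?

Total = 210 + 210 + 200 + 140 + 140 + 90 + 80 + 80 + 60 + 40 + 30 = 1280 GB.
Lower bound: ⌈1280/270⌉ = 5 hosts.
A packing using 6 hosts:
  host 1: 210 + 60 = 270
  host 2: 210 + 40 = 250
  host 3: 200 + 30 = 230
  host 4: 140 + 90 = 230
  host 5: 140 + 80 = 220
  host 6: 80 = 80
No arrangement into 5 hosts stays within capacity, so 6 is optimal.

6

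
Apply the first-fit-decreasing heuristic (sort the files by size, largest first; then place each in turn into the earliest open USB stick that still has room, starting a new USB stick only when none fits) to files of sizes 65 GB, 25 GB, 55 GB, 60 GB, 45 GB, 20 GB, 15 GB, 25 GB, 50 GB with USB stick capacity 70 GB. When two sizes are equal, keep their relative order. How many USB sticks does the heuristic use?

6

Sorted descending: 65, 60, 55, 50, 45, 25, 25, 20, 15.
  65 → USB stick 1 (new)  [load 65/70]
  60 → USB stick 2 (new)  [load 60/70]
  55 → USB stick 3 (new)  [load 55/70]
  50 → USB stick 4 (new)  [load 50/70]
  45 → USB stick 5 (new)  [load 45/70]
  25 → USB stick 5  [load 70/70]
  25 → USB stick 6 (new)  [load 25/70]
  20 → USB stick 4  [load 70/70]
  15 → USB stick 3  [load 70/70]
6 USB sticks opened.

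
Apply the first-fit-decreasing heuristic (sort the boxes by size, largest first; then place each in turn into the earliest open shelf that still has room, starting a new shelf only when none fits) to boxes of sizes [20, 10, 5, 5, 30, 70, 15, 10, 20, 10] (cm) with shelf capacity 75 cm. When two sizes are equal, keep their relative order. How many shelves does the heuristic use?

Sorted descending: 70, 30, 20, 20, 15, 10, 10, 10, 5, 5.
  70 → shelf 1 (new)  [load 70/75]
  30 → shelf 2 (new)  [load 30/75]
  20 → shelf 2  [load 50/75]
  20 → shelf 2  [load 70/75]
  15 → shelf 3 (new)  [load 15/75]
  10 → shelf 3  [load 25/75]
  10 → shelf 3  [load 35/75]
  10 → shelf 3  [load 45/75]
  5 → shelf 1  [load 75/75]
  5 → shelf 2  [load 75/75]
3 shelves opened.

3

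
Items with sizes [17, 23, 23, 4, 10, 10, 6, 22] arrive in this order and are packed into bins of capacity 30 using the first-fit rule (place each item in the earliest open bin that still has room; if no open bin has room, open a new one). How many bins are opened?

5

  17 → bin 1 (new)  [load 17/30]
  23 → bin 2 (new)  [load 23/30]
  23 → bin 3 (new)  [load 23/30]
  4 → bin 1  [load 21/30]
  10 → bin 4 (new)  [load 10/30]
  10 → bin 4  [load 20/30]
  6 → bin 1  [load 27/30]
  22 → bin 5 (new)  [load 22/30]
5 bins opened.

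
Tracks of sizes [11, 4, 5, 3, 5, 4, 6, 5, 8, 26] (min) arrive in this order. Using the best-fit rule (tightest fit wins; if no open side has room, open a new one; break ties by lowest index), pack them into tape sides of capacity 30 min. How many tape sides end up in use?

3

  11 → side 1 (new)  [load 11/30]
  4 → side 1  [load 15/30]
  5 → side 1  [load 20/30]
  3 → side 1  [load 23/30]
  5 → side 1  [load 28/30]
  4 → side 2 (new)  [load 4/30]
  6 → side 2  [load 10/30]
  5 → side 2  [load 15/30]
  8 → side 2  [load 23/30]
  26 → side 3 (new)  [load 26/30]
3 tape sides opened.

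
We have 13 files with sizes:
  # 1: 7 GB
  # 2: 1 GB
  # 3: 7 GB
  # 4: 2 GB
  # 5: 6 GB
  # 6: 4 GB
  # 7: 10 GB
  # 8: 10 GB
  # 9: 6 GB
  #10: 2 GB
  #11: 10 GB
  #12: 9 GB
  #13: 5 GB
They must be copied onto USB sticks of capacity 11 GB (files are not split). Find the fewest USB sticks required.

8

Total = 10 + 10 + 10 + 9 + 7 + 7 + 6 + 6 + 5 + 4 + 2 + 2 + 1 = 79 GB.
Lower bound: ⌈79/11⌉ = 8 USB sticks.
A packing using 8 USB sticks:
  USB stick 1: 10 + 1 = 11
  USB stick 2: 10 = 10
  USB stick 3: 10 = 10
  USB stick 4: 9 + 2 = 11
  USB stick 5: 7 + 4 = 11
  USB stick 6: 7 + 2 = 9
  USB stick 7: 6 + 5 = 11
  USB stick 8: 6 = 6
This matches the lower bound, so 8 is optimal.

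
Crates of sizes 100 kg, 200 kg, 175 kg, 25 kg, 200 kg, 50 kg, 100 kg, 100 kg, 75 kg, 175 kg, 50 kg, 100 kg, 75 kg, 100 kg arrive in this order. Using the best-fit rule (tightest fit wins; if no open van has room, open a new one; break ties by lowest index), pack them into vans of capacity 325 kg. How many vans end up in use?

5

  100 → van 1 (new)  [load 100/325]
  200 → van 1  [load 300/325]
  175 → van 2 (new)  [load 175/325]
  25 → van 1  [load 325/325]
  200 → van 3 (new)  [load 200/325]
  50 → van 3  [load 250/325]
  100 → van 2  [load 275/325]
  100 → van 4 (new)  [load 100/325]
  75 → van 3  [load 325/325]
  175 → van 4  [load 275/325]
  50 → van 2  [load 325/325]
  100 → van 5 (new)  [load 100/325]
  75 → van 5  [load 175/325]
  100 → van 5  [load 275/325]
5 vans opened.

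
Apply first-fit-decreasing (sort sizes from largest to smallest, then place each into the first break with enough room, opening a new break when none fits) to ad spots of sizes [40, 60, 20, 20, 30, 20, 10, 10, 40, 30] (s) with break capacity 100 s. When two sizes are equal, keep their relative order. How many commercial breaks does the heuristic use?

3

Sorted descending: 60, 40, 40, 30, 30, 20, 20, 20, 10, 10.
  60 → break 1 (new)  [load 60/100]
  40 → break 1  [load 100/100]
  40 → break 2 (new)  [load 40/100]
  30 → break 2  [load 70/100]
  30 → break 2  [load 100/100]
  20 → break 3 (new)  [load 20/100]
  20 → break 3  [load 40/100]
  20 → break 3  [load 60/100]
  10 → break 3  [load 70/100]
  10 → break 3  [load 80/100]
3 commercial breaks opened.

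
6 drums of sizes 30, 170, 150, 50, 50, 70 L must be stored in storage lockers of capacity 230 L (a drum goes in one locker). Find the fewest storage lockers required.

Total = 170 + 150 + 70 + 50 + 50 + 30 = 520 L.
Lower bound: ⌈520/230⌉ = 3 storage lockers.
A packing using 3 storage lockers:
  locker 1: 170 + 50 = 220
  locker 2: 150 + 70 = 220
  locker 3: 50 + 30 = 80
This matches the lower bound, so 3 is optimal.

3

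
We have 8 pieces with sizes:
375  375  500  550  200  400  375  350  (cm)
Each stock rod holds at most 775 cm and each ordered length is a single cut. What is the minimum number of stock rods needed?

Total = 550 + 500 + 400 + 375 + 375 + 375 + 350 + 200 = 3125 cm.
Lower bound: ⌈3125/775⌉ = 5 stock rods.
A packing using 5 stock rods:
  stock rod 1: 550 + 200 = 750
  stock rod 2: 500 = 500
  stock rod 3: 400 + 375 = 775
  stock rod 4: 375 + 375 = 750
  stock rod 5: 350 = 350
This matches the lower bound, so 5 is optimal.

5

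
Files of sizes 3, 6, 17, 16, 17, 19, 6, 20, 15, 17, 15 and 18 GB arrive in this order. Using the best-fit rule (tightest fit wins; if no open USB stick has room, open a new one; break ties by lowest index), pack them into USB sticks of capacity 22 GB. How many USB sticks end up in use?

10

  3 → USB stick 1 (new)  [load 3/22]
  6 → USB stick 1  [load 9/22]
  17 → USB stick 2 (new)  [load 17/22]
  16 → USB stick 3 (new)  [load 16/22]
  17 → USB stick 4 (new)  [load 17/22]
  19 → USB stick 5 (new)  [load 19/22]
  6 → USB stick 3  [load 22/22]
  20 → USB stick 6 (new)  [load 20/22]
  15 → USB stick 7 (new)  [load 15/22]
  17 → USB stick 8 (new)  [load 17/22]
  15 → USB stick 9 (new)  [load 15/22]
  18 → USB stick 10 (new)  [load 18/22]
10 USB sticks opened.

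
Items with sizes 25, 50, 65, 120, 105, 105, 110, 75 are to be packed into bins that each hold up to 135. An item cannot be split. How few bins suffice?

Total = 120 + 110 + 105 + 105 + 75 + 65 + 50 + 25 = 655.
Lower bound: ⌈655/135⌉ = 5 bins.
A packing using 6 bins:
  bin 1: 120 = 120
  bin 2: 110 + 25 = 135
  bin 3: 105 = 105
  bin 4: 105 = 105
  bin 5: 75 + 50 = 125
  bin 6: 65 = 65
No arrangement into 5 bins stays within capacity, so 6 is optimal.

6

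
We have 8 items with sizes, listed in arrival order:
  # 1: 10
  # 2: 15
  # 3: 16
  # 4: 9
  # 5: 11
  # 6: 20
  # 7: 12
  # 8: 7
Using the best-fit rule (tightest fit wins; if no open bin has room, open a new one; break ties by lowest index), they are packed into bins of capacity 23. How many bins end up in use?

  10 → bin 1 (new)  [load 10/23]
  15 → bin 2 (new)  [load 15/23]
  16 → bin 3 (new)  [load 16/23]
  9 → bin 1  [load 19/23]
  11 → bin 4 (new)  [load 11/23]
  20 → bin 5 (new)  [load 20/23]
  12 → bin 4  [load 23/23]
  7 → bin 3  [load 23/23]
5 bins opened.

5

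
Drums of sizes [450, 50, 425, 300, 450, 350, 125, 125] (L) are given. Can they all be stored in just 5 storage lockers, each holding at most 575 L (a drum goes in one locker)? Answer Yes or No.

Yes

A valid assignment using 5 storage lockers:
  locker 1: 450 + 125 = 575
  locker 2: 450 + 125 = 575
  locker 3: 425 + 50 = 475
  locker 4: 350 = 350
  locker 5: 300 = 300
Every load is within 575 L, so 5 storage lockers suffice.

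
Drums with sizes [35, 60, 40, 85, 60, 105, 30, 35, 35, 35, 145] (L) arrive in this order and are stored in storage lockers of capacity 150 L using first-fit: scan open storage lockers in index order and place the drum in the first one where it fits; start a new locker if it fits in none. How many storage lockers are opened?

5

  35 → locker 1 (new)  [load 35/150]
  60 → locker 1  [load 95/150]
  40 → locker 1  [load 135/150]
  85 → locker 2 (new)  [load 85/150]
  60 → locker 2  [load 145/150]
  105 → locker 3 (new)  [load 105/150]
  30 → locker 3  [load 135/150]
  35 → locker 4 (new)  [load 35/150]
  35 → locker 4  [load 70/150]
  35 → locker 4  [load 105/150]
  145 → locker 5 (new)  [load 145/150]
5 storage lockers opened.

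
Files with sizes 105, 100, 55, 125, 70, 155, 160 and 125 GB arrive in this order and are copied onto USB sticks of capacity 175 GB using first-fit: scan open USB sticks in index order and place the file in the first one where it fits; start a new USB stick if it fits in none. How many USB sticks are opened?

  105 → USB stick 1 (new)  [load 105/175]
  100 → USB stick 2 (new)  [load 100/175]
  55 → USB stick 1  [load 160/175]
  125 → USB stick 3 (new)  [load 125/175]
  70 → USB stick 2  [load 170/175]
  155 → USB stick 4 (new)  [load 155/175]
  160 → USB stick 5 (new)  [load 160/175]
  125 → USB stick 6 (new)  [load 125/175]
6 USB sticks opened.

6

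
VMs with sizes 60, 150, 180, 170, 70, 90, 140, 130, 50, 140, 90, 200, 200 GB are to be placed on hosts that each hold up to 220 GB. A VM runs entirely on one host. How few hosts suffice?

Total = 200 + 200 + 180 + 170 + 150 + 140 + 140 + 130 + 90 + 90 + 70 + 60 + 50 = 1670 GB.
Lower bound: ⌈1670/220⌉ = 8 hosts.
A packing using 9 hosts:
  host 1: 200 = 200
  host 2: 200 = 200
  host 3: 180 = 180
  host 4: 170 + 50 = 220
  host 5: 150 + 70 = 220
  host 6: 140 + 60 = 200
  host 7: 140 = 140
  host 8: 130 + 90 = 220
  host 9: 90 = 90
No arrangement into 8 hosts stays within capacity, so 9 is optimal.

9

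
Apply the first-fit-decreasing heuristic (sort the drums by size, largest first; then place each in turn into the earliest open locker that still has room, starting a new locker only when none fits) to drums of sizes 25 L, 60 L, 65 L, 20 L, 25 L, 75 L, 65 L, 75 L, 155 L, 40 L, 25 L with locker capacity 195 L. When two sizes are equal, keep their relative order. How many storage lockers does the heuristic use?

Sorted descending: 155, 75, 75, 65, 65, 60, 40, 25, 25, 25, 20.
  155 → locker 1 (new)  [load 155/195]
  75 → locker 2 (new)  [load 75/195]
  75 → locker 2  [load 150/195]
  65 → locker 3 (new)  [load 65/195]
  65 → locker 3  [load 130/195]
  60 → locker 3  [load 190/195]
  40 → locker 1  [load 195/195]
  25 → locker 2  [load 175/195]
  25 → locker 4 (new)  [load 25/195]
  25 → locker 4  [load 50/195]
  20 → locker 2  [load 195/195]
4 storage lockers opened.

4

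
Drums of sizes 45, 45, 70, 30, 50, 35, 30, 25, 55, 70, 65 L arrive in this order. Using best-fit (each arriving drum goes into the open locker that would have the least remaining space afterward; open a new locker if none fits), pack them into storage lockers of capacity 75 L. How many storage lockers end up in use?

  45 → locker 1 (new)  [load 45/75]
  45 → locker 2 (new)  [load 45/75]
  70 → locker 3 (new)  [load 70/75]
  30 → locker 1  [load 75/75]
  50 → locker 4 (new)  [load 50/75]
  35 → locker 5 (new)  [load 35/75]
  30 → locker 2  [load 75/75]
  25 → locker 4  [load 75/75]
  55 → locker 6 (new)  [load 55/75]
  70 → locker 7 (new)  [load 70/75]
  65 → locker 8 (new)  [load 65/75]
8 storage lockers opened.

8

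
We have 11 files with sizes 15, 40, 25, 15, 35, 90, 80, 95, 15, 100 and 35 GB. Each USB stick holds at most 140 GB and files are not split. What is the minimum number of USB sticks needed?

4

Total = 100 + 95 + 90 + 80 + 40 + 35 + 35 + 25 + 15 + 15 + 15 = 545 GB.
Lower bound: ⌈545/140⌉ = 4 USB sticks.
A packing using 4 USB sticks:
  USB stick 1: 100 + 40 = 140
  USB stick 2: 95 + 35 = 130
  USB stick 3: 90 + 35 + 15 = 140
  USB stick 4: 80 + 25 + 15 + 15 = 135
This matches the lower bound, so 4 is optimal.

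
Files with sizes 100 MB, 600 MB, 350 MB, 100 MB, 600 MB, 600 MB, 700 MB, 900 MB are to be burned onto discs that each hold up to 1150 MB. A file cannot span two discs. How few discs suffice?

Total = 900 + 700 + 600 + 600 + 600 + 350 + 100 + 100 = 3950 MB.
Lower bound: ⌈3950/1150⌉ = 4 discs.
Also, 5 files each exceed 575 MB, and no two of those can share a disc, so at least 5 discs are needed.
A packing using 5 discs:
  disc 1: 900 + 100 + 100 = 1100
  disc 2: 700 + 350 = 1050
  disc 3: 600 = 600
  disc 4: 600 = 600
  disc 5: 600 = 600
This matches the lower bound, so 5 is optimal.

5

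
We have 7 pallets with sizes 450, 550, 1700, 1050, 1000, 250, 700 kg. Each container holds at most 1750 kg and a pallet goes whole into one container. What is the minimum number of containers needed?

4

Total = 1700 + 1050 + 1000 + 700 + 550 + 450 + 250 = 5700 kg.
Lower bound: ⌈5700/1750⌉ = 4 containers.
A packing using 4 containers:
  container 1: 1700 = 1700
  container 2: 1050 + 700 = 1750
  container 3: 1000 + 550 = 1550
  container 4: 450 + 250 = 700
This matches the lower bound, so 4 is optimal.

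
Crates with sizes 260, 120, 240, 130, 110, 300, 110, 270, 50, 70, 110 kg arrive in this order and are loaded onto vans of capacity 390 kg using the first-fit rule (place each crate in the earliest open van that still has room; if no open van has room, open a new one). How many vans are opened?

  260 → van 1 (new)  [load 260/390]
  120 → van 1  [load 380/390]
  240 → van 2 (new)  [load 240/390]
  130 → van 2  [load 370/390]
  110 → van 3 (new)  [load 110/390]
  300 → van 4 (new)  [load 300/390]
  110 → van 3  [load 220/390]
  270 → van 5 (new)  [load 270/390]
  50 → van 3  [load 270/390]
  70 → van 3  [load 340/390]
  110 → van 5  [load 380/390]
5 vans opened.

5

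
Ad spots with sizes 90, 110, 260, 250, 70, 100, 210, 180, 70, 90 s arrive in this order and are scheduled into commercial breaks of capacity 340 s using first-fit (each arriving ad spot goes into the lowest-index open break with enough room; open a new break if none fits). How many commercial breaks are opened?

  90 → break 1 (new)  [load 90/340]
  110 → break 1  [load 200/340]
  260 → break 2 (new)  [load 260/340]
  250 → break 3 (new)  [load 250/340]
  70 → break 1  [load 270/340]
  100 → break 4 (new)  [load 100/340]
  210 → break 4  [load 310/340]
  180 → break 5 (new)  [load 180/340]
  70 → break 1  [load 340/340]
  90 → break 3  [load 340/340]
5 commercial breaks opened.

5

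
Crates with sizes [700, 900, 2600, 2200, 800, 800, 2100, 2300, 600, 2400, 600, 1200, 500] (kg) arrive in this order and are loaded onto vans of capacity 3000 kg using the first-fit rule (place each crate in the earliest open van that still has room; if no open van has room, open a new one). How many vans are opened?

  700 → van 1 (new)  [load 700/3000]
  900 → van 1  [load 1600/3000]
  2600 → van 2 (new)  [load 2600/3000]
  2200 → van 3 (new)  [load 2200/3000]
  800 → van 1  [load 2400/3000]
  800 → van 3  [load 3000/3000]
  2100 → van 4 (new)  [load 2100/3000]
  2300 → van 5 (new)  [load 2300/3000]
  600 → van 1  [load 3000/3000]
  2400 → van 6 (new)  [load 2400/3000]
  600 → van 4  [load 2700/3000]
  1200 → van 7 (new)  [load 1200/3000]
  500 → van 5  [load 2800/3000]
7 vans opened.

7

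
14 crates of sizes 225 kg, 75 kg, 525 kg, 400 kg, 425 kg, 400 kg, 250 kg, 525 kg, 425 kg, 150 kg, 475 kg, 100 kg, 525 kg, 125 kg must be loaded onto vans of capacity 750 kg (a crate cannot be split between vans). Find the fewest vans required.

8

Total = 525 + 525 + 525 + 475 + 425 + 425 + 400 + 400 + 250 + 225 + 150 + 125 + 100 + 75 = 4625 kg.
Lower bound: ⌈4625/750⌉ = 7 vans.
Also, 8 crates each exceed 375 kg, and no two of those can share a van, so at least 8 vans are needed.
A packing using 8 vans:
  van 1: 525 + 225 = 750
  van 2: 525 + 150 + 75 = 750
  van 3: 525 + 125 + 100 = 750
  van 4: 475 + 250 = 725
  van 5: 425 = 425
  van 6: 425 = 425
  van 7: 400 = 400
  van 8: 400 = 400
This matches the lower bound, so 8 is optimal.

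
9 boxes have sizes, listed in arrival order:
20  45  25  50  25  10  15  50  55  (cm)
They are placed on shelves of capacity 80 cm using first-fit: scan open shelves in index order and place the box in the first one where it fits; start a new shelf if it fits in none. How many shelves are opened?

5

  20 → shelf 1 (new)  [load 20/80]
  45 → shelf 1  [load 65/80]
  25 → shelf 2 (new)  [load 25/80]
  50 → shelf 2  [load 75/80]
  25 → shelf 3 (new)  [load 25/80]
  10 → shelf 1  [load 75/80]
  15 → shelf 3  [load 40/80]
  50 → shelf 4 (new)  [load 50/80]
  55 → shelf 5 (new)  [load 55/80]
5 shelves opened.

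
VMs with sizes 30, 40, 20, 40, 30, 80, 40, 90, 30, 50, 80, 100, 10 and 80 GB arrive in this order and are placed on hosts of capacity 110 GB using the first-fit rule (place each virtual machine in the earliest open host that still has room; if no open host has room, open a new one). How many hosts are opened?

  30 → host 1 (new)  [load 30/110]
  40 → host 1  [load 70/110]
  20 → host 1  [load 90/110]
  40 → host 2 (new)  [load 40/110]
  30 → host 2  [load 70/110]
  80 → host 3 (new)  [load 80/110]
  40 → host 2  [load 110/110]
  90 → host 4 (new)  [load 90/110]
  30 → host 3  [load 110/110]
  50 → host 5 (new)  [load 50/110]
  80 → host 6 (new)  [load 80/110]
  100 → host 7 (new)  [load 100/110]
  10 → host 1  [load 100/110]
  80 → host 8 (new)  [load 80/110]
8 hosts opened.

8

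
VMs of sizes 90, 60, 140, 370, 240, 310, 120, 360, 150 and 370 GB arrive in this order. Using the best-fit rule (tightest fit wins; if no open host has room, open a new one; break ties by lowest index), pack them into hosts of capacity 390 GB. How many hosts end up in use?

7

  90 → host 1 (new)  [load 90/390]
  60 → host 1  [load 150/390]
  140 → host 1  [load 290/390]
  370 → host 2 (new)  [load 370/390]
  240 → host 3 (new)  [load 240/390]
  310 → host 4 (new)  [load 310/390]
  120 → host 3  [load 360/390]
  360 → host 5 (new)  [load 360/390]
  150 → host 6 (new)  [load 150/390]
  370 → host 7 (new)  [load 370/390]
7 hosts opened.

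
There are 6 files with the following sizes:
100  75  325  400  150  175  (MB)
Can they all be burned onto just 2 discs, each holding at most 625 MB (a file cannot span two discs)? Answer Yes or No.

Yes

A valid assignment using 2 discs:
  disc 1: 400 + 150 + 75 = 625
  disc 2: 325 + 175 + 100 = 600
Every load is within 625 MB, so 2 discs suffice.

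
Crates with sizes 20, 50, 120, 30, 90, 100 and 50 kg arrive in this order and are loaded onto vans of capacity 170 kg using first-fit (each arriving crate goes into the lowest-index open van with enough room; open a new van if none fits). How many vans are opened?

4

  20 → van 1 (new)  [load 20/170]
  50 → van 1  [load 70/170]
  120 → van 2 (new)  [load 120/170]
  30 → van 1  [load 100/170]
  90 → van 3 (new)  [load 90/170]
  100 → van 4 (new)  [load 100/170]
  50 → van 1  [load 150/170]
4 vans opened.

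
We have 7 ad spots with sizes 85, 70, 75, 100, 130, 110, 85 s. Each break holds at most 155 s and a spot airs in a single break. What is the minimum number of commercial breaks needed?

Total = 130 + 110 + 100 + 85 + 85 + 75 + 70 = 655 s.
Lower bound: ⌈655/155⌉ = 5 commercial breaks.
A packing using 6 commercial breaks:
  break 1: 130 = 130
  break 2: 110 = 110
  break 3: 100 = 100
  break 4: 85 + 70 = 155
  break 5: 85 = 85
  break 6: 75 = 75
No arrangement into 5 commercial breaks stays within capacity, so 6 is optimal.

6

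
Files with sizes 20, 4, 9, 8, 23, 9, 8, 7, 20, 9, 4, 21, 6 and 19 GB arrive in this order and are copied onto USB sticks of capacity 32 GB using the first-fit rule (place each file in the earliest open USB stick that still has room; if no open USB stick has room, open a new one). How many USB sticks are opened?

6

  20 → USB stick 1 (new)  [load 20/32]
  4 → USB stick 1  [load 24/32]
  9 → USB stick 2 (new)  [load 9/32]
  8 → USB stick 1  [load 32/32]
  23 → USB stick 2  [load 32/32]
  9 → USB stick 3 (new)  [load 9/32]
  8 → USB stick 3  [load 17/32]
  7 → USB stick 3  [load 24/32]
  20 → USB stick 4 (new)  [load 20/32]
  9 → USB stick 4  [load 29/32]
  4 → USB stick 3  [load 28/32]
  21 → USB stick 5 (new)  [load 21/32]
  6 → USB stick 5  [load 27/32]
  19 → USB stick 6 (new)  [load 19/32]
6 USB sticks opened.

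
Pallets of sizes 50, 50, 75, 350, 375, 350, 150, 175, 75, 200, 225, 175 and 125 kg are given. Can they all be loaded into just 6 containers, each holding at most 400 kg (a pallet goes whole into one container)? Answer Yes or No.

A valid assignment using 6 containers:
  container 1: 375 = 375
  container 2: 350 + 50 = 400
  container 3: 350 + 50 = 400
  container 4: 225 + 175 = 400
  container 5: 200 + 125 + 75 = 400
  container 6: 175 + 150 + 75 = 400
Every load is within 400 kg, so 6 containers suffice.

Yes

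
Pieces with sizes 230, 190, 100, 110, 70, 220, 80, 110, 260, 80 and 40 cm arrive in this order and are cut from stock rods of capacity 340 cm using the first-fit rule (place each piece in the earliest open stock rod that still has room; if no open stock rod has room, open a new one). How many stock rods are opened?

  230 → stock rod 1 (new)  [load 230/340]
  190 → stock rod 2 (new)  [load 190/340]
  100 → stock rod 1  [load 330/340]
  110 → stock rod 2  [load 300/340]
  70 → stock rod 3 (new)  [load 70/340]
  220 → stock rod 3  [load 290/340]
  80 → stock rod 4 (new)  [load 80/340]
  110 → stock rod 4  [load 190/340]
  260 → stock rod 5 (new)  [load 260/340]
  80 → stock rod 4  [load 270/340]
  40 → stock rod 2  [load 340/340]
5 stock rods opened.

5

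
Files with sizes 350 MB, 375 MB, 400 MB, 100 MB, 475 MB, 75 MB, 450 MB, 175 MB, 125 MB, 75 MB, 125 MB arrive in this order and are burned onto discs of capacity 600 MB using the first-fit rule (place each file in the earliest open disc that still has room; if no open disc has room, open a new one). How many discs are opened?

  350 → disc 1 (new)  [load 350/600]
  375 → disc 2 (new)  [load 375/600]
  400 → disc 3 (new)  [load 400/600]
  100 → disc 1  [load 450/600]
  475 → disc 4 (new)  [load 475/600]
  75 → disc 1  [load 525/600]
  450 → disc 5 (new)  [load 450/600]
  175 → disc 2  [load 550/600]
  125 → disc 3  [load 525/600]
  75 → disc 1  [load 600/600]
  125 → disc 4  [load 600/600]
5 discs opened.

5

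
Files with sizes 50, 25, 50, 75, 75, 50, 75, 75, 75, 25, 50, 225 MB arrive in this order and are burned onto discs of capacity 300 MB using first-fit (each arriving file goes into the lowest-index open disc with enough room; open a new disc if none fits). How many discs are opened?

  50 → disc 1 (new)  [load 50/300]
  25 → disc 1  [load 75/300]
  50 → disc 1  [load 125/300]
  75 → disc 1  [load 200/300]
  75 → disc 1  [load 275/300]
  50 → disc 2 (new)  [load 50/300]
  75 → disc 2  [load 125/300]
  75 → disc 2  [load 200/300]
  75 → disc 2  [load 275/300]
  25 → disc 1  [load 300/300]
  50 → disc 3 (new)  [load 50/300]
  225 → disc 3  [load 275/300]
3 discs opened.

3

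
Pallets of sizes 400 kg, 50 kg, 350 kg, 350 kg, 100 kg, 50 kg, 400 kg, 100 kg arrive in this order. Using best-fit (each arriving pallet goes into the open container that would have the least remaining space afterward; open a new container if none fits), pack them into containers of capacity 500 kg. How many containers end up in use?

  400 → container 1 (new)  [load 400/500]
  50 → container 1  [load 450/500]
  350 → container 2 (new)  [load 350/500]
  350 → container 3 (new)  [load 350/500]
  100 → container 2  [load 450/500]
  50 → container 1  [load 500/500]
  400 → container 4 (new)  [load 400/500]
  100 → container 4  [load 500/500]
4 containers opened.

4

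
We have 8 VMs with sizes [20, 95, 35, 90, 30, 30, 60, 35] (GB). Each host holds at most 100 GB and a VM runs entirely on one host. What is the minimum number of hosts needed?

Total = 95 + 90 + 60 + 35 + 35 + 30 + 30 + 20 = 395 GB.
Lower bound: ⌈395/100⌉ = 4 hosts.
A packing using 5 hosts:
  host 1: 95 = 95
  host 2: 90 = 90
  host 3: 60 + 35 = 95
  host 4: 35 + 30 + 30 = 95
  host 5: 20 = 20
No arrangement into 4 hosts stays within capacity, so 5 is optimal.

5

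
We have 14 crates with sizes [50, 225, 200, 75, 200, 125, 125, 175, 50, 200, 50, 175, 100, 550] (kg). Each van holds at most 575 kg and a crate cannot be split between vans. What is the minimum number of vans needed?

5

Total = 550 + 225 + 200 + 200 + 200 + 175 + 175 + 125 + 125 + 100 + 75 + 50 + 50 + 50 = 2300 kg.
Lower bound: ⌈2300/575⌉ = 4 vans.
A packing using 5 vans:
  van 1: 550 = 550
  van 2: 225 + 200 + 125 = 550
  van 3: 200 + 200 + 175 = 575
  van 4: 175 + 125 + 100 + 75 + 50 + 50 = 575
  van 5: 50 = 50
No arrangement into 4 vans stays within capacity, so 5 is optimal.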